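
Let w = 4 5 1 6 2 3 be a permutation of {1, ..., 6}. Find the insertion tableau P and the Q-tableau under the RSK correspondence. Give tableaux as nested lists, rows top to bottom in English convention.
Insert each entry of the permutation into P by Schensted row insertion, recording in Q the position of each new cell.

Insert 4: appended to row 1. P = [[4]], Q = [[1]].
Insert 5: appended to row 1. P = [[4, 5]], Q = [[1, 2]].
Insert 1: 1 bumps 4 from row 1; 4 starts row 2. P = [[1, 5], [4]], Q = [[1, 2], [3]].
Insert 6: appended to row 1. P = [[1, 5, 6], [4]], Q = [[1, 2, 4], [3]].
Insert 2: 2 bumps 5 from row 1; 5 appends to row 2. P = [[1, 2, 6], [4, 5]], Q = [[1, 2, 4], [3, 5]].
Insert 3: 3 bumps 6 from row 1; 6 appends to row 2. P = [[1, 2, 3], [4, 5, 6]], Q = [[1, 2, 4], [3, 5, 6]].

So P = [[1, 2, 3], [4, 5, 6]], Q = [[1, 2, 4], [3, 5, 6]].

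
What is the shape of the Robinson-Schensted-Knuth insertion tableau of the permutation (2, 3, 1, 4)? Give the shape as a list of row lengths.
[3, 1]

Row-insert each entry into an empty tableau.

After inserting 2: P = [[2]].
After inserting 3: P = [[2, 3]].
After inserting 1: P = [[1, 3], [2]].
After inserting 4: P = [[1, 3, 4], [2]].

The final insertion tableau P = [[1, 3, 4], [2]] has shape [3, 1].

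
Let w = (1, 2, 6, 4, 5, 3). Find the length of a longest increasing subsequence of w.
4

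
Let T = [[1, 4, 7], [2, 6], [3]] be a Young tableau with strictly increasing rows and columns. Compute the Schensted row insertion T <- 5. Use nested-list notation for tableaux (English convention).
In row 1, 5 replaces 7 (the leftmost entry greater than 5); 7 is bumped to row 2. 7 is appended to row 2. The new tableau is [[1, 4, 5], [2, 6, 7], [3]].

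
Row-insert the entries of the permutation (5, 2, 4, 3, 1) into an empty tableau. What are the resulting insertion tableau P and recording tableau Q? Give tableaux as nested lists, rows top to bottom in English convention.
Insert each entry of the permutation into P by Schensted row insertion, recording in Q the position of each new cell.

After inserting 5: P = [[5]].
After inserting 2: P = [[2], [5]].
After inserting 4: P = [[2, 4], [5]].
After inserting 3: P = [[2, 3], [4], [5]].
After inserting 1: P = [[1, 3], [2], [4], [5]].

So P = [[1, 3], [2], [4], [5]], Q = [[1, 3], [2], [4], [5]].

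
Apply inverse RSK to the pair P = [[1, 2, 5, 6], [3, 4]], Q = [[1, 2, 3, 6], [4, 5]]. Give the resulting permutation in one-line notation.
3 4 5 1 2 6

Reverse the RSK construction: for i from n down to 1, find the cell of Q containing i, remove the entry at that cell from P, and reverse-bump it up through P; the value ejected from row 1 is w(i).

Step i=6: Q has 6 at row 1, column 4; remove that cell from P, ejecting 6. So w(6) = 6. P is now [[1, 2, 5], [3, 4]].
Step i=5: Q has 5 at row 2, column 2; remove 4 from row 2 of P and reverse-bump: 4 enters row 1 and ejects 2. So w(5) = 2. P is now [[1, 4, 5], [3]].
Step i=4: Q has 4 at row 2, column 1; remove 3 from row 2 of P and reverse-bump: 3 enters row 1 and ejects 1. So w(4) = 1. P is now [[3, 4, 5]].
Step i=3: Q has 3 at row 1, column 3; remove that cell from P, ejecting 5. So w(3) = 5. P is now [[3, 4]].
Step i=2: Q has 2 at row 1, column 2; remove that cell from P, ejecting 4. So w(2) = 4. P is now [[3]].
Step i=1: Q has 1 at row 1, column 1; remove that cell from P, ejecting 3. So w(1) = 3. P is now [].

So w = 3 4 5 1 2 6.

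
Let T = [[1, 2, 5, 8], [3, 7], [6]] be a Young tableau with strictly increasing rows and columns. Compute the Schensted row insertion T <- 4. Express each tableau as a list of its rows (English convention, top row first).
In row 1, 4 replaces 5 (the leftmost entry greater than 4); 5 is bumped to row 2. In row 2, 5 replaces 7 (the leftmost entry greater than 5); 7 is bumped to row 3. 7 is appended to row 3. The new tableau is [[1, 2, 4, 8], [3, 5], [6, 7]].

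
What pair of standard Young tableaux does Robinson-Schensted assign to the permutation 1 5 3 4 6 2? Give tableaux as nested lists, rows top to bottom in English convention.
Insert each entry of the permutation into P by Schensted row insertion, recording in Q the position of each new cell.

Insert 1: appended to row 1. P = [[1]], Q = [[1]].
Insert 5: appended to row 1. P = [[1, 5]], Q = [[1, 2]].
Insert 3: 3 bumps 5 from row 1; 5 starts row 2. P = [[1, 3], [5]], Q = [[1, 2], [3]].
Insert 4: appended to row 1. P = [[1, 3, 4], [5]], Q = [[1, 2, 4], [3]].
Insert 6: appended to row 1. P = [[1, 3, 4, 6], [5]], Q = [[1, 2, 4, 5], [3]].
Insert 2: 2 bumps 3 from row 1; 3 bumps 5 from row 2; 5 starts row 3. P = [[1, 2, 4, 6], [3], [5]], Q = [[1, 2, 4, 5], [3], [6]].

So P = [[1, 2, 4, 6], [3], [5]], Q = [[1, 2, 4, 5], [3], [6]].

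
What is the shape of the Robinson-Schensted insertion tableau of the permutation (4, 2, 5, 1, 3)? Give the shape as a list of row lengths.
RSK row insertion gives P = [[1, 3], [2, 5], [4]], which has shape [2, 2, 1].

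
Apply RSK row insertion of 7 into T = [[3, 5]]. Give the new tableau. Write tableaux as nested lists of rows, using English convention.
[[3, 5, 7]]

7 is larger than every entry of row 1, so it is appended to row 1. The new tableau is [[3, 5, 7]].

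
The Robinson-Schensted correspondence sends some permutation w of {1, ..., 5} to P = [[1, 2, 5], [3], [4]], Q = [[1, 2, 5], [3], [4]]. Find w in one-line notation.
Reverse the RSK construction: for i from n down to 1, find the cell of Q containing i, remove the entry at that cell from P, and reverse-bump it up through P; the value ejected from row 1 is w(i).

Step i=5: Q has 5 at row 1, column 3; remove that cell from P, ejecting 5. So w(5) = 5. P is now [[1, 2], [3], [4]].
Step i=4: Q has 4 at row 3, column 1; remove 4 from row 3 of P and reverse-bump: 4 enters row 2 and ejects 3; 3 enters row 1 and ejects 2. So w(4) = 2. P is now [[1, 3], [4]].
Step i=3: Q has 3 at row 2, column 1; remove 4 from row 2 of P and reverse-bump: 4 enters row 1 and ejects 3. So w(3) = 3. P is now [[1, 4]].
Step i=2: Q has 2 at row 1, column 2; remove that cell from P, ejecting 4. So w(2) = 4. P is now [[1]].
Step i=1: Q has 1 at row 1, column 1; remove that cell from P, ejecting 1. So w(1) = 1. P is now [].

So w = 1 4 3 2 5.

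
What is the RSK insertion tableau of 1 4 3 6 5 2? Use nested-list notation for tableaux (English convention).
Insert 1: appended to row 1. P = [[1]].
Insert 4: appended to row 1. P = [[1, 4]].
Insert 3: 3 bumps 4 from row 1; 4 starts row 2. P = [[1, 3], [4]].
Insert 6: appended to row 1. P = [[1, 3, 6], [4]].
Insert 5: 5 bumps 6 from row 1; 6 appends to row 2. P = [[1, 3, 5], [4, 6]].
Insert 2: 2 bumps 3 from row 1; 3 bumps 4 from row 2; 4 starts row 3. P = [[1, 2, 5], [3, 6], [4]].

So P = [[1, 2, 5], [3, 6], [4]].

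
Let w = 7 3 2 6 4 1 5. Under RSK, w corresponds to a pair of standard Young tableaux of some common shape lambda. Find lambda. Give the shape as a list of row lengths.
[3, 2, 1, 1]

Row-insert each entry into an empty tableau.

After inserting 7: P = [[7]].
After inserting 3: P = [[3], [7]].
After inserting 2: P = [[2], [3], [7]].
After inserting 6: P = [[2, 6], [3], [7]].
After inserting 4: P = [[2, 4], [3, 6], [7]].
After inserting 1: P = [[1, 4], [2, 6], [3], [7]].
After inserting 5: P = [[1, 4, 5], [2, 6], [3], [7]].

The final insertion tableau P = [[1, 4, 5], [2, 6], [3], [7]] has shape [3, 2, 1, 1].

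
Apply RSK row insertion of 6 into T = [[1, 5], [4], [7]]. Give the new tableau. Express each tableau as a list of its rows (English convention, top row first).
6 is larger than every entry of row 1, so it is appended to row 1. The new tableau is [[1, 5, 6], [4], [7]].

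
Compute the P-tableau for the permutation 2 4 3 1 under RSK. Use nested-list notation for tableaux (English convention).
P = [[1, 3], [2], [4]]

Insert 2: appended to row 1. P = [[2]].
Insert 4: appended to row 1. P = [[2, 4]].
Insert 3: 3 bumps 4 from row 1; 4 starts row 2. P = [[2, 3], [4]].
Insert 1: 1 bumps 2 from row 1; 2 bumps 4 from row 2; 4 starts row 3. P = [[1, 3], [2], [4]].

So P = [[1, 3], [2], [4]].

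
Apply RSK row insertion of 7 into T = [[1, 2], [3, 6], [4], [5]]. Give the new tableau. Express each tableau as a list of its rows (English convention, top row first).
[[1, 2, 7], [3, 6], [4], [5]]

7 is larger than every entry of row 1, so it is appended to row 1. The new tableau is [[1, 2, 7], [3, 6], [4], [5]].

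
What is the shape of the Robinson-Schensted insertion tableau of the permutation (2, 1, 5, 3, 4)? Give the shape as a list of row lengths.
RSK row insertion gives P = [[1, 3, 4], [2, 5]], which has shape [3, 2].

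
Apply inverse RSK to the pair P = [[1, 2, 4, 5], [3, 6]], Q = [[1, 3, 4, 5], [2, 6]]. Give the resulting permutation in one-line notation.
3 1 2 4 6 5

Reverse the RSK construction: for i from n down to 1, find the cell of Q containing i, remove the entry at that cell from P, and reverse-bump it up through P; the value ejected from row 1 is w(i).

Step i=6: Q has 6 at row 2, column 2; remove 6 from row 2 of P and reverse-bump: 6 enters row 1 and ejects 5. So w(6) = 5. P is now [[1, 2, 4, 6], [3]].
Step i=5: Q has 5 at row 1, column 4; remove that cell from P, ejecting 6. So w(5) = 6. P is now [[1, 2, 4], [3]].
Step i=4: Q has 4 at row 1, column 3; remove that cell from P, ejecting 4. So w(4) = 4. P is now [[1, 2], [3]].
Step i=3: Q has 3 at row 1, column 2; remove that cell from P, ejecting 2. So w(3) = 2. P is now [[1], [3]].
Step i=2: Q has 2 at row 2, column 1; remove 3 from row 2 of P and reverse-bump: 3 enters row 1 and ejects 1. So w(2) = 1. P is now [[3]].
Step i=1: Q has 1 at row 1, column 1; remove that cell from P, ejecting 3. So w(1) = 3. P is now [].

So w = 3 1 2 4 6 5.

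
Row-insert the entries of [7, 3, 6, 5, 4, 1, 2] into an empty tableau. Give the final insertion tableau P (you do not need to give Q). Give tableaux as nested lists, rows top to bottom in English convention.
Insert 7: appended to row 1. P = [[7]].
Insert 3: 3 bumps 7 from row 1; 7 starts row 2. P = [[3], [7]].
Insert 6: appended to row 1. P = [[3, 6], [7]].
Insert 5: 5 bumps 6 from row 1; 6 bumps 7 from row 2; 7 starts row 3. P = [[3, 5], [6], [7]].
Insert 4: 4 bumps 5 from row 1; 5 bumps 6 from row 2; 6 bumps 7 from row 3; 7 starts row 4. P = [[3, 4], [5], [6], [7]].
Insert 1: 1 bumps 3 from row 1; 3 bumps 5 from row 2; 5 bumps 6 from row 3; 6 bumps 7 from row 4; 7 starts row 5. P = [[1, 4], [3], [5], [6], [7]].
Insert 2: 2 bumps 4 from row 1; 4 appends to row 2. P = [[1, 2], [3, 4], [5], [6], [7]].

So P = [[1, 2], [3, 4], [5], [6], [7]].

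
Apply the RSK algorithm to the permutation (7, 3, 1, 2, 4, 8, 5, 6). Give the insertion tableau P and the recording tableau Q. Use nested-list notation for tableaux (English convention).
P = [[1, 2, 4, 5, 6], [3, 8], [7]], Q = [[1, 4, 5, 6, 8], [2, 7], [3]]

Insert each entry of the permutation into P by Schensted row insertion, recording in Q the position of each new cell.

Insert 7: appended to row 1. P = [[7]], Q = [[1]].
Insert 3: 3 bumps 7 from row 1; 7 starts row 2. P = [[3], [7]], Q = [[1], [2]].
Insert 1: 1 bumps 3 from row 1; 3 bumps 7 from row 2; 7 starts row 3. P = [[1], [3], [7]], Q = [[1], [2], [3]].
Insert 2: appended to row 1. P = [[1, 2], [3], [7]], Q = [[1, 4], [2], [3]].
Insert 4: appended to row 1. P = [[1, 2, 4], [3], [7]], Q = [[1, 4, 5], [2], [3]].
Insert 8: appended to row 1. P = [[1, 2, 4, 8], [3], [7]], Q = [[1, 4, 5, 6], [2], [3]].
Insert 5: 5 bumps 8 from row 1; 8 appends to row 2. P = [[1, 2, 4, 5], [3, 8], [7]], Q = [[1, 4, 5, 6], [2, 7], [3]].
Insert 6: appended to row 1. P = [[1, 2, 4, 5, 6], [3, 8], [7]], Q = [[1, 4, 5, 6, 8], [2, 7], [3]].

So P = [[1, 2, 4, 5, 6], [3, 8], [7]], Q = [[1, 4, 5, 6, 8], [2, 7], [3]].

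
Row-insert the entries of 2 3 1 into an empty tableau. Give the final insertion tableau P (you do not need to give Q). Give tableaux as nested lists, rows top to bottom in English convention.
P = [[1, 3], [2]]

After inserting 2: P = [[2]].
After inserting 3: P = [[2, 3]].
After inserting 1: P = [[1, 3], [2]].

So P = [[1, 3], [2]].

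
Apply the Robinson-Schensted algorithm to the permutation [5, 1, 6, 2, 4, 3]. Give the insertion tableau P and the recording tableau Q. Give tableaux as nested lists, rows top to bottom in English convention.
Insert each entry of the permutation into P by Schensted row insertion, recording in Q the position of each new cell.

After inserting 5: P = [[5]].
After inserting 1: P = [[1], [5]].
After inserting 6: P = [[1, 6], [5]].
After inserting 2: P = [[1, 2], [5, 6]].
After inserting 4: P = [[1, 2, 4], [5, 6]].
After inserting 3: P = [[1, 2, 3], [4, 6], [5]].

So P = [[1, 2, 3], [4, 6], [5]], Q = [[1, 3, 5], [2, 4], [6]].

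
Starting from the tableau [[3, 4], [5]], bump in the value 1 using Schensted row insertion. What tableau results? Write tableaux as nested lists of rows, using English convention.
In row 1, 1 replaces 3 (the leftmost entry greater than 1); 3 is bumped to row 2. In row 2, 3 replaces 5 (the leftmost entry greater than 3); 5 is bumped to row 3. 5 starts a new row 3. The new tableau is [[1, 4], [3], [5]].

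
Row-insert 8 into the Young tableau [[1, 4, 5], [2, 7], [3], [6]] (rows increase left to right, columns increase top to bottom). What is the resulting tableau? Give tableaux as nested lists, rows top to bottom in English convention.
8 is larger than every entry of row 1, so it is appended to row 1. The new tableau is [[1, 4, 5, 8], [2, 7], [3], [6]].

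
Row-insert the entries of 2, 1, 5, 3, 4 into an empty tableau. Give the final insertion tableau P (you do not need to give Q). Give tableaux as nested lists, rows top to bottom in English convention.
Insert 2: appended to row 1. P = [[2]].
Insert 1: 1 bumps 2 from row 1; 2 starts row 2. P = [[1], [2]].
Insert 5: appended to row 1. P = [[1, 5], [2]].
Insert 3: 3 bumps 5 from row 1; 5 appends to row 2. P = [[1, 3], [2, 5]].
Insert 4: appended to row 1. P = [[1, 3, 4], [2, 5]].

So P = [[1, 3, 4], [2, 5]].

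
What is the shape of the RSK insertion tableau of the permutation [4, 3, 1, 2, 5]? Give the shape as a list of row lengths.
Row-insert each entry into an empty tableau.

After inserting 4: P = [[4]].
After inserting 3: P = [[3], [4]].
After inserting 1: P = [[1], [3], [4]].
After inserting 2: P = [[1, 2], [3], [4]].
After inserting 5: P = [[1, 2, 5], [3], [4]].

The final insertion tableau P = [[1, 2, 5], [3], [4]] has shape [3, 1, 1].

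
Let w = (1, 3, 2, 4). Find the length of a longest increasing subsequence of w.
3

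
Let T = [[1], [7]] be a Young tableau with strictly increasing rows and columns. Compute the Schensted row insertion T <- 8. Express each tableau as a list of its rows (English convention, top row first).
[[1, 8], [7]]

8 is larger than every entry of row 1, so it is appended to row 1. The new tableau is [[1, 8], [7]].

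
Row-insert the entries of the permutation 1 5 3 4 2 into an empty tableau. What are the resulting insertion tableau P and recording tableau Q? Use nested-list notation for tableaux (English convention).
Insert each entry of the permutation into P by Schensted row insertion, recording in Q the position of each new cell.

After inserting 1: P = [[1]].
After inserting 5: P = [[1, 5]].
After inserting 3: P = [[1, 3], [5]].
After inserting 4: P = [[1, 3, 4], [5]].
After inserting 2: P = [[1, 2, 4], [3], [5]].

So P = [[1, 2, 4], [3], [5]], Q = [[1, 2, 4], [3], [5]].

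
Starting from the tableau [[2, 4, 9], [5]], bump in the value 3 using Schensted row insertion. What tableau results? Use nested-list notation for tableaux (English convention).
[[2, 3, 9], [4], [5]]

In row 1, 3 replaces 4 (the leftmost entry greater than 3); 4 is bumped to row 2. In row 2, 4 replaces 5 (the leftmost entry greater than 4); 5 is bumped to row 3. 5 starts a new row 3. The new tableau is [[2, 3, 9], [4], [5]].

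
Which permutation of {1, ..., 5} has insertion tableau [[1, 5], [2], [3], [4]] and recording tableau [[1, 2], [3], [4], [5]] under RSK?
Reverse the RSK construction: for i from n down to 1, find the cell of Q containing i, remove the entry at that cell from P, and reverse-bump it up through P; the value ejected from row 1 is w(i).

Step i=5: Q has 5 at row 4, column 1; remove 4 from row 4 of P and reverse-bump: 4 enters row 3 and ejects 3; 3 enters row 2 and ejects 2; 2 enters row 1 and ejects 1. So w(5) = 1. P is now [[2, 5], [3], [4]].
Step i=4: Q has 4 at row 3, column 1; remove 4 from row 3 of P and reverse-bump: 4 enters row 2 and ejects 3; 3 enters row 1 and ejects 2. So w(4) = 2. P is now [[3, 5], [4]].
Step i=3: Q has 3 at row 2, column 1; remove 4 from row 2 of P and reverse-bump: 4 enters row 1 and ejects 3. So w(3) = 3. P is now [[4, 5]].
Step i=2: Q has 2 at row 1, column 2; remove that cell from P, ejecting 5. So w(2) = 5. P is now [[4]].
Step i=1: Q has 1 at row 1, column 1; remove that cell from P, ejecting 4. So w(1) = 4. P is now [].

So w = 4 5 3 2 1.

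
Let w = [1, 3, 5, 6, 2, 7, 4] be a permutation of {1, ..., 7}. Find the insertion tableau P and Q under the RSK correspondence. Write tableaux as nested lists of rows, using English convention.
Insert each entry of the permutation into P by Schensted row insertion, recording in Q the position of each new cell.

After inserting 1: P = [[1]].
After inserting 3: P = [[1, 3]].
After inserting 5: P = [[1, 3, 5]].
After inserting 6: P = [[1, 3, 5, 6]].
After inserting 2: P = [[1, 2, 5, 6], [3]].
After inserting 7: P = [[1, 2, 5, 6, 7], [3]].
After inserting 4: P = [[1, 2, 4, 6, 7], [3, 5]].

So P = [[1, 2, 4, 6, 7], [3, 5]], Q = [[1, 2, 3, 4, 6], [5, 7]].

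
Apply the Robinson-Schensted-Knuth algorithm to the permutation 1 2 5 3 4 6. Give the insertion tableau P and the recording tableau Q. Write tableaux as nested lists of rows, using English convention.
P = [[1, 2, 3, 4, 6], [5]], Q = [[1, 2, 3, 5, 6], [4]]

Insert each entry of the permutation into P by Schensted row insertion, recording in Q the position of each new cell.

Insert 1: appended to row 1. P = [[1]].
Insert 2: appended to row 1. P = [[1, 2]].
Insert 5: appended to row 1. P = [[1, 2, 5]].
Insert 3: 3 bumps 5 from row 1; 5 starts row 2. P = [[1, 2, 3], [5]].
Insert 4: appended to row 1. P = [[1, 2, 3, 4], [5]].
Insert 6: appended to row 1. P = [[1, 2, 3, 4, 6], [5]].

So P = [[1, 2, 3, 4, 6], [5]], Q = [[1, 2, 3, 5, 6], [4]].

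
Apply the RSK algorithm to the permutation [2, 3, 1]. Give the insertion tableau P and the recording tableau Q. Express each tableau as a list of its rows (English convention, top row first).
P = [[1, 3], [2]], Q = [[1, 2], [3]]

Insert each entry of the permutation into P by Schensted row insertion, recording in Q the position of each new cell.

Insert 2: appended to row 1. P = [[2]], Q = [[1]].
Insert 3: appended to row 1. P = [[2, 3]], Q = [[1, 2]].
Insert 1: 1 bumps 2 from row 1; 2 starts row 2. P = [[1, 3], [2]], Q = [[1, 2], [3]].

So P = [[1, 3], [2]], Q = [[1, 2], [3]].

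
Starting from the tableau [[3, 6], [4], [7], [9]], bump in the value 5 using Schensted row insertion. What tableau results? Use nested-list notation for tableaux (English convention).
[[3, 5], [4, 6], [7], [9]]

In row 1, 5 replaces 6 (the leftmost entry greater than 5); 6 is bumped to row 2. 6 is appended to row 2. The new tableau is [[3, 5], [4, 6], [7], [9]].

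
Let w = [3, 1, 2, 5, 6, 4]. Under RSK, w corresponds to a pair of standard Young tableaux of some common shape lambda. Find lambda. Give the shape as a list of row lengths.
[4, 2]

RSK row insertion gives P = [[1, 2, 4, 6], [3, 5]], which has shape [4, 2].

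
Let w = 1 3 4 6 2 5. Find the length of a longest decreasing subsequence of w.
2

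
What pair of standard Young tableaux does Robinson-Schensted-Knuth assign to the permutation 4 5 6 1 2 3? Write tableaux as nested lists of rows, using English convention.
P = [[1, 2, 3], [4, 5, 6]], Q = [[1, 2, 3], [4, 5, 6]]

Insert each entry of the permutation into P by Schensted row insertion, recording in Q the position of each new cell.

Insert 4: appended to row 1. P = [[4]], Q = [[1]].
Insert 5: appended to row 1. P = [[4, 5]], Q = [[1, 2]].
Insert 6: appended to row 1. P = [[4, 5, 6]], Q = [[1, 2, 3]].
Insert 1: 1 bumps 4 from row 1; 4 starts row 2. P = [[1, 5, 6], [4]], Q = [[1, 2, 3], [4]].
Insert 2: 2 bumps 5 from row 1; 5 appends to row 2. P = [[1, 2, 6], [4, 5]], Q = [[1, 2, 3], [4, 5]].
Insert 3: 3 bumps 6 from row 1; 6 appends to row 2. P = [[1, 2, 3], [4, 5, 6]], Q = [[1, 2, 3], [4, 5, 6]].

So P = [[1, 2, 3], [4, 5, 6]], Q = [[1, 2, 3], [4, 5, 6]].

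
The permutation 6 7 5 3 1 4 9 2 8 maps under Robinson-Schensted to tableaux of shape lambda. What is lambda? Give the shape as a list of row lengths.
Row-insert each entry into an empty tableau.

After inserting 6: P = [[6]].
After inserting 7: P = [[6, 7]].
After inserting 5: P = [[5, 7], [6]].
After inserting 3: P = [[3, 7], [5], [6]].
After inserting 1: P = [[1, 7], [3], [5], [6]].
After inserting 4: P = [[1, 4], [3, 7], [5], [6]].
After inserting 9: P = [[1, 4, 9], [3, 7], [5], [6]].
After inserting 2: P = [[1, 2, 9], [3, 4], [5, 7], [6]].
After inserting 8: P = [[1, 2, 8], [3, 4, 9], [5, 7], [6]].

The final insertion tableau P = [[1, 2, 8], [3, 4, 9], [5, 7], [6]] has shape [3, 3, 2, 1].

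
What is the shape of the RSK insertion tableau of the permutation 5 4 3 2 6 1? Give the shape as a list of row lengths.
[2, 1, 1, 1, 1]

RSK row insertion gives P = [[1, 6], [2], [3], [4], [5]], which has shape [2, 1, 1, 1, 1].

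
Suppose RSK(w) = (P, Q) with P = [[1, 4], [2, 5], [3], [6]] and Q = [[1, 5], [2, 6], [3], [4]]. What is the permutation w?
6 3 2 1 5 4

Reverse the RSK construction: for i from n down to 1, find the cell of Q containing i, remove the entry at that cell from P, and reverse-bump it up through P; the value ejected from row 1 is w(i).

Step i=6: Q has 6 at row 2, column 2; remove 5 from row 2 of P and reverse-bump: 5 enters row 1 and ejects 4. So w(6) = 4. P is now [[1, 5], [2], [3], [6]].
Step i=5: Q has 5 at row 1, column 2; remove that cell from P, ejecting 5. So w(5) = 5. P is now [[1], [2], [3], [6]].
Step i=4: Q has 4 at row 4, column 1; remove 6 from row 4 of P and reverse-bump: 6 enters row 3 and ejects 3; 3 enters row 2 and ejects 2; 2 enters row 1 and ejects 1. So w(4) = 1. P is now [[2], [3], [6]].
Step i=3: Q has 3 at row 3, column 1; remove 6 from row 3 of P and reverse-bump: 6 enters row 2 and ejects 3; 3 enters row 1 and ejects 2. So w(3) = 2. P is now [[3], [6]].
Step i=2: Q has 2 at row 2, column 1; remove 6 from row 2 of P and reverse-bump: 6 enters row 1 and ejects 3. So w(2) = 3. P is now [[6]].
Step i=1: Q has 1 at row 1, column 1; remove that cell from P, ejecting 6. So w(1) = 6. P is now [].

So w = 6 3 2 1 5 4.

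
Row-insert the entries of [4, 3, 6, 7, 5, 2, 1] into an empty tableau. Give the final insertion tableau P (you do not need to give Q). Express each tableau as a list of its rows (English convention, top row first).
P = [[1, 5, 7], [2, 6], [3], [4]]

After inserting 4: P = [[4]].
After inserting 3: P = [[3], [4]].
After inserting 6: P = [[3, 6], [4]].
After inserting 7: P = [[3, 6, 7], [4]].
After inserting 5: P = [[3, 5, 7], [4, 6]].
After inserting 2: P = [[2, 5, 7], [3, 6], [4]].
After inserting 1: P = [[1, 5, 7], [2, 6], [3], [4]].

So P = [[1, 5, 7], [2, 6], [3], [4]].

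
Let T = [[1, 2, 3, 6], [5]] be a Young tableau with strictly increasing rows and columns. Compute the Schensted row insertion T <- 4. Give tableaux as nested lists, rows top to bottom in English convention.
[[1, 2, 3, 4], [5, 6]]

In row 1, 4 replaces 6 (the leftmost entry greater than 4); 6 is bumped to row 2. 6 is appended to row 2. The new tableau is [[1, 2, 3, 4], [5, 6]].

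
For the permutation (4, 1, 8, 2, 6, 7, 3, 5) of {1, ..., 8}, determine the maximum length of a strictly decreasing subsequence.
3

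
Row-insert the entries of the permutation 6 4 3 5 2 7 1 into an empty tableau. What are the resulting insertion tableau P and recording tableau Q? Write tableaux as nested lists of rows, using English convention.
P = [[1, 5, 7], [2], [3], [4], [6]], Q = [[1, 4, 6], [2], [3], [5], [7]]

Insert each entry of the permutation into P by Schensted row insertion, recording in Q the position of each new cell.

After inserting 6: P = [[6]].
After inserting 4: P = [[4], [6]].
After inserting 3: P = [[3], [4], [6]].
After inserting 5: P = [[3, 5], [4], [6]].
After inserting 2: P = [[2, 5], [3], [4], [6]].
After inserting 7: P = [[2, 5, 7], [3], [4], [6]].
After inserting 1: P = [[1, 5, 7], [2], [3], [4], [6]].

So P = [[1, 5, 7], [2], [3], [4], [6]], Q = [[1, 4, 6], [2], [3], [5], [7]].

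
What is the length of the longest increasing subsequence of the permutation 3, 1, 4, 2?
2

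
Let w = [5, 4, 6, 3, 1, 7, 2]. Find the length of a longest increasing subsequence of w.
3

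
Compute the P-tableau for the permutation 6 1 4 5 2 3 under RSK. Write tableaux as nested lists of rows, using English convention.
Insert 6: appended to row 1. P = [[6]].
Insert 1: 1 bumps 6 from row 1; 6 starts row 2. P = [[1], [6]].
Insert 4: appended to row 1. P = [[1, 4], [6]].
Insert 5: appended to row 1. P = [[1, 4, 5], [6]].
Insert 2: 2 bumps 4 from row 1; 4 bumps 6 from row 2; 6 starts row 3. P = [[1, 2, 5], [4], [6]].
Insert 3: 3 bumps 5 from row 1; 5 appends to row 2. P = [[1, 2, 3], [4, 5], [6]].

So P = [[1, 2, 3], [4, 5], [6]].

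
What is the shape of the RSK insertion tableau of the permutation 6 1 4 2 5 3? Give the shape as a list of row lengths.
[3, 2, 1]

Row-insert each entry into an empty tableau.

After inserting 6: P = [[6]].
After inserting 1: P = [[1], [6]].
After inserting 4: P = [[1, 4], [6]].
After inserting 2: P = [[1, 2], [4], [6]].
After inserting 5: P = [[1, 2, 5], [4], [6]].
After inserting 3: P = [[1, 2, 3], [4, 5], [6]].

The final insertion tableau P = [[1, 2, 3], [4, 5], [6]] has shape [3, 2, 1].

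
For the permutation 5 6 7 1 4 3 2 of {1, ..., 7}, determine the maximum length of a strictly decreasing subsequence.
4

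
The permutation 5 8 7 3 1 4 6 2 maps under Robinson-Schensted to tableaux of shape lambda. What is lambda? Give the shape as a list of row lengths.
Row-insert each entry into an empty tableau.

After inserting 5: P = [[5]].
After inserting 8: P = [[5, 8]].
After inserting 7: P = [[5, 7], [8]].
After inserting 3: P = [[3, 7], [5], [8]].
After inserting 1: P = [[1, 7], [3], [5], [8]].
After inserting 4: P = [[1, 4], [3, 7], [5], [8]].
After inserting 6: P = [[1, 4, 6], [3, 7], [5], [8]].
After inserting 2: P = [[1, 2, 6], [3, 4], [5, 7], [8]].

The final insertion tableau P = [[1, 2, 6], [3, 4], [5, 7], [8]] has shape [3, 2, 2, 1].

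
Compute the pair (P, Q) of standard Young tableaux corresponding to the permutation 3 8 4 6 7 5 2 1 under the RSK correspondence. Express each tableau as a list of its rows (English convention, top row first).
Insert each entry of the permutation into P by Schensted row insertion, recording in Q the position of each new cell.

Insert 3: appended to row 1. P = [[3]].
Insert 8: appended to row 1. P = [[3, 8]].
Insert 4: 4 bumps 8 from row 1; 8 starts row 2. P = [[3, 4], [8]].
Insert 6: appended to row 1. P = [[3, 4, 6], [8]].
Insert 7: appended to row 1. P = [[3, 4, 6, 7], [8]].
Insert 5: 5 bumps 6 from row 1; 6 bumps 8 from row 2; 8 starts row 3. P = [[3, 4, 5, 7], [6], [8]].
Insert 2: 2 bumps 3 from row 1; 3 bumps 6 from row 2; 6 bumps 8 from row 3; 8 starts row 4. P = [[2, 4, 5, 7], [3], [6], [8]].
Insert 1: 1 bumps 2 from row 1; 2 bumps 3 from row 2; 3 bumps 6 from row 3; 6 bumps 8 from row 4; 8 starts row 5. P = [[1, 4, 5, 7], [2], [3], [6], [8]].

So P = [[1, 4, 5, 7], [2], [3], [6], [8]], Q = [[1, 2, 4, 5], [3], [6], [7], [8]].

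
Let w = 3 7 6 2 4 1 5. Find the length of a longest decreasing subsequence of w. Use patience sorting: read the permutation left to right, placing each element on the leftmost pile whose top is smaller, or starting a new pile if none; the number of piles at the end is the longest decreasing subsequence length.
3: new pile. tops = [3]
7: onto pile 1 (replacing 3). tops = [7]
6: new pile. tops = [7, 6]
2: new pile. tops = [7, 6, 2]
4: onto pile 3 (replacing 2). tops = [7, 6, 4]
1: new pile. tops = [7, 6, 4, 1]
5: onto pile 3 (replacing 4). tops = [7, 6, 5, 1]

4 piles, so the longest decreasing subsequence has length 4.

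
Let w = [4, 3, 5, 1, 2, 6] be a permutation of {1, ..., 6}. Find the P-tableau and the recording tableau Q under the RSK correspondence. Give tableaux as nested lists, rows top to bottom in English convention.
P = [[1, 2, 6], [3, 5], [4]], Q = [[1, 3, 6], [2, 5], [4]]

Insert each entry of the permutation into P by Schensted row insertion, recording in Q the position of each new cell.

Insert 4: appended to row 1. P = [[4]], Q = [[1]].
Insert 3: 3 bumps 4 from row 1; 4 starts row 2. P = [[3], [4]], Q = [[1], [2]].
Insert 5: appended to row 1. P = [[3, 5], [4]], Q = [[1, 3], [2]].
Insert 1: 1 bumps 3 from row 1; 3 bumps 4 from row 2; 4 starts row 3. P = [[1, 5], [3], [4]], Q = [[1, 3], [2], [4]].
Insert 2: 2 bumps 5 from row 1; 5 appends to row 2. P = [[1, 2], [3, 5], [4]], Q = [[1, 3], [2, 5], [4]].
Insert 6: appended to row 1. P = [[1, 2, 6], [3, 5], [4]], Q = [[1, 3, 6], [2, 5], [4]].

So P = [[1, 2, 6], [3, 5], [4]], Q = [[1, 3, 6], [2, 5], [4]].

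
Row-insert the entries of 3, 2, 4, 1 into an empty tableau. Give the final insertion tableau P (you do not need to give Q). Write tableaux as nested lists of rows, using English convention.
P = [[1, 4], [2], [3]]

Insert 3: appended to row 1. P = [[3]].
Insert 2: 2 bumps 3 from row 1; 3 starts row 2. P = [[2], [3]].
Insert 4: appended to row 1. P = [[2, 4], [3]].
Insert 1: 1 bumps 2 from row 1; 2 bumps 3 from row 2; 3 starts row 3. P = [[1, 4], [2], [3]].

So P = [[1, 4], [2], [3]].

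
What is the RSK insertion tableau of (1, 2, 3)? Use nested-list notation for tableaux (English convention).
Insert 1: appended to row 1. P = [[1]].
Insert 2: appended to row 1. P = [[1, 2]].
Insert 3: appended to row 1. P = [[1, 2, 3]].

So P = [[1, 2, 3]].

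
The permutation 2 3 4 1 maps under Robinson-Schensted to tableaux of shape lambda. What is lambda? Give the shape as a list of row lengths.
Row-insert each entry into an empty tableau.

After inserting 2: P = [[2]].
After inserting 3: P = [[2, 3]].
After inserting 4: P = [[2, 3, 4]].
After inserting 1: P = [[1, 3, 4], [2]].

The final insertion tableau P = [[1, 3, 4], [2]] has shape [3, 1].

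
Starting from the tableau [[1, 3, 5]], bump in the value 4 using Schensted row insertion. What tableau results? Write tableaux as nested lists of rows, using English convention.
[[1, 3, 4], [5]]

In row 1, 4 replaces 5 (the leftmost entry greater than 4); 5 is bumped to row 2. 5 starts a new row 2. The new tableau is [[1, 3, 4], [5]].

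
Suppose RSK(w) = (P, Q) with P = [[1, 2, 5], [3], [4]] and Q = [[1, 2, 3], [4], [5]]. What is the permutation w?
1 4 5 3 2

Reverse the RSK construction: for i from n down to 1, find the cell of Q containing i, remove the entry at that cell from P, and reverse-bump it up through P; the value ejected from row 1 is w(i).

Step i=5: Q has 5 at row 3, column 1; remove 4 from row 3 of P and reverse-bump: 4 enters row 2 and ejects 3; 3 enters row 1 and ejects 2. So w(5) = 2. P is now [[1, 3, 5], [4]].
Step i=4: Q has 4 at row 2, column 1; remove 4 from row 2 of P and reverse-bump: 4 enters row 1 and ejects 3. So w(4) = 3. P is now [[1, 4, 5]].
Step i=3: Q has 3 at row 1, column 3; remove that cell from P, ejecting 5. So w(3) = 5. P is now [[1, 4]].
Step i=2: Q has 2 at row 1, column 2; remove that cell from P, ejecting 4. So w(2) = 4. P is now [[1]].
Step i=1: Q has 1 at row 1, column 1; remove that cell from P, ejecting 1. So w(1) = 1. P is now [].

So w = 1 4 5 3 2.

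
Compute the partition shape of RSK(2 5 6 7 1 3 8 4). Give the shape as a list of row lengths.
[5, 3]

Row-insert each entry into an empty tableau.

After inserting 2: P = [[2]].
After inserting 5: P = [[2, 5]].
After inserting 6: P = [[2, 5, 6]].
After inserting 7: P = [[2, 5, 6, 7]].
After inserting 1: P = [[1, 5, 6, 7], [2]].
After inserting 3: P = [[1, 3, 6, 7], [2, 5]].
After inserting 8: P = [[1, 3, 6, 7, 8], [2, 5]].
After inserting 4: P = [[1, 3, 4, 7, 8], [2, 5, 6]].

The final insertion tableau P = [[1, 3, 4, 7, 8], [2, 5, 6]] has shape [5, 3].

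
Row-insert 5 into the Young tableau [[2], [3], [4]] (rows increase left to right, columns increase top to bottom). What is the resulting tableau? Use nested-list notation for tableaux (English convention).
[[2, 5], [3], [4]]

5 is larger than every entry of row 1, so it is appended to row 1. The new tableau is [[2, 5], [3], [4]].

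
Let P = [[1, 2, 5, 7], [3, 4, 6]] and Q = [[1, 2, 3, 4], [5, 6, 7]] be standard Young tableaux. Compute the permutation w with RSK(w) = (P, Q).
Reverse the RSK construction: for i from n down to 1, find the cell of Q containing i, remove the entry at that cell from P, and reverse-bump it up through P; the value ejected from row 1 is w(i).

Step i=7: Q has 7 at row 2, column 3; remove 6 from row 2 of P and reverse-bump: 6 enters row 1 and ejects 5. So w(7) = 5. P is now [[1, 2, 6, 7], [3, 4]].
Step i=6: Q has 6 at row 2, column 2; remove 4 from row 2 of P and reverse-bump: 4 enters row 1 and ejects 2. So w(6) = 2. P is now [[1, 4, 6, 7], [3]].
Step i=5: Q has 5 at row 2, column 1; remove 3 from row 2 of P and reverse-bump: 3 enters row 1 and ejects 1. So w(5) = 1. P is now [[3, 4, 6, 7]].
Step i=4: Q has 4 at row 1, column 4; remove that cell from P, ejecting 7. So w(4) = 7. P is now [[3, 4, 6]].
Step i=3: Q has 3 at row 1, column 3; remove that cell from P, ejecting 6. So w(3) = 6. P is now [[3, 4]].
Step i=2: Q has 2 at row 1, column 2; remove that cell from P, ejecting 4. So w(2) = 4. P is now [[3]].
Step i=1: Q has 1 at row 1, column 1; remove that cell from P, ejecting 3. So w(1) = 3. P is now [].

So w = 3 4 6 7 1 2 5.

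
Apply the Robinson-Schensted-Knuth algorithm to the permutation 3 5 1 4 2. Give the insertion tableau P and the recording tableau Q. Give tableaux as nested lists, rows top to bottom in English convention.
Insert each entry of the permutation into P by Schensted row insertion, recording in Q the position of each new cell.

After inserting 3: P = [[3]].
After inserting 5: P = [[3, 5]].
After inserting 1: P = [[1, 5], [3]].
After inserting 4: P = [[1, 4], [3, 5]].
After inserting 2: P = [[1, 2], [3, 4], [5]].

So P = [[1, 2], [3, 4], [5]], Q = [[1, 2], [3, 4], [5]].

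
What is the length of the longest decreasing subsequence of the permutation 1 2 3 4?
1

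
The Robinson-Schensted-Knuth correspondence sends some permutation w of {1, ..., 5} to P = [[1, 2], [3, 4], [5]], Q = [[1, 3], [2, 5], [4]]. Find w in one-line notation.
5 3 4 1 2

Reverse the RSK construction: for i from n down to 1, find the cell of Q containing i, remove the entry at that cell from P, and reverse-bump it up through P; the value ejected from row 1 is w(i).

Step i=5: Q has 5 at row 2, column 2; remove 4 from row 2 of P and reverse-bump: 4 enters row 1 and ejects 2. So w(5) = 2. P is now [[1, 4], [3], [5]].
Step i=4: Q has 4 at row 3, column 1; remove 5 from row 3 of P and reverse-bump: 5 enters row 2 and ejects 3; 3 enters row 1 and ejects 1. So w(4) = 1. P is now [[3, 4], [5]].
Step i=3: Q has 3 at row 1, column 2; remove that cell from P, ejecting 4. So w(3) = 4. P is now [[3], [5]].
Step i=2: Q has 2 at row 2, column 1; remove 5 from row 2 of P and reverse-bump: 5 enters row 1 and ejects 3. So w(2) = 3. P is now [[5]].
Step i=1: Q has 1 at row 1, column 1; remove that cell from P, ejecting 5. So w(1) = 5. P is now [].

So w = 5 3 4 1 2.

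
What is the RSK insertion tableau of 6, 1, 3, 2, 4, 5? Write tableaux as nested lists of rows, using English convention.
Insert 6: appended to row 1. P = [[6]].
Insert 1: 1 bumps 6 from row 1; 6 starts row 2. P = [[1], [6]].
Insert 3: appended to row 1. P = [[1, 3], [6]].
Insert 2: 2 bumps 3 from row 1; 3 bumps 6 from row 2; 6 starts row 3. P = [[1, 2], [3], [6]].
Insert 4: appended to row 1. P = [[1, 2, 4], [3], [6]].
Insert 5: appended to row 1. P = [[1, 2, 4, 5], [3], [6]].

So P = [[1, 2, 4, 5], [3], [6]].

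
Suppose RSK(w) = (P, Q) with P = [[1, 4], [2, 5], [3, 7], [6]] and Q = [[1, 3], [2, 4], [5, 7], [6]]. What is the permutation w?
Reverse the RSK construction: for i from n down to 1, find the cell of Q containing i, remove the entry at that cell from P, and reverse-bump it up through P; the value ejected from row 1 is w(i).

Step i=7: Q has 7 at row 3, column 2; remove 7 from row 3 of P and reverse-bump: 7 enters row 2 and ejects 5; 5 enters row 1 and ejects 4. So w(7) = 4. P is now [[1, 5], [2, 7], [3], [6]].
Step i=6: Q has 6 at row 4, column 1; remove 6 from row 4 of P and reverse-bump: 6 enters row 3 and ejects 3; 3 enters row 2 and ejects 2; 2 enters row 1 and ejects 1. So w(6) = 1. P is now [[2, 5], [3, 7], [6]].
Step i=5: Q has 5 at row 3, column 1; remove 6 from row 3 of P and reverse-bump: 6 enters row 2 and ejects 3; 3 enters row 1 and ejects 2. So w(5) = 2. P is now [[3, 5], [6, 7]].
Step i=4: Q has 4 at row 2, column 2; remove 7 from row 2 of P and reverse-bump: 7 enters row 1 and ejects 5. So w(4) = 5. P is now [[3, 7], [6]].
Step i=3: Q has 3 at row 1, column 2; remove that cell from P, ejecting 7. So w(3) = 7. P is now [[3], [6]].
Step i=2: Q has 2 at row 2, column 1; remove 6 from row 2 of P and reverse-bump: 6 enters row 1 and ejects 3. So w(2) = 3. P is now [[6]].
Step i=1: Q has 1 at row 1, column 1; remove that cell from P, ejecting 6. So w(1) = 6. P is now [].

So w = 6 3 7 5 2 1 4.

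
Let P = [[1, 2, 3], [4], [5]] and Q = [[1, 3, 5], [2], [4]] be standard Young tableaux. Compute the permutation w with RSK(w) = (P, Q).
5 1 4 2 3

Reverse the RSK construction: for i from n down to 1, find the cell of Q containing i, remove the entry at that cell from P, and reverse-bump it up through P; the value ejected from row 1 is w(i).

Step i=5: Q has 5 at row 1, column 3; remove that cell from P, ejecting 3. So w(5) = 3. P is now [[1, 2], [4], [5]].
Step i=4: Q has 4 at row 3, column 1; remove 5 from row 3 of P and reverse-bump: 5 enters row 2 and ejects 4; 4 enters row 1 and ejects 2. So w(4) = 2. P is now [[1, 4], [5]].
Step i=3: Q has 3 at row 1, column 2; remove that cell from P, ejecting 4. So w(3) = 4. P is now [[1], [5]].
Step i=2: Q has 2 at row 2, column 1; remove 5 from row 2 of P and reverse-bump: 5 enters row 1 and ejects 1. So w(2) = 1. P is now [[5]].
Step i=1: Q has 1 at row 1, column 1; remove that cell from P, ejecting 5. So w(1) = 5. P is now [].

So w = 5 1 4 2 3.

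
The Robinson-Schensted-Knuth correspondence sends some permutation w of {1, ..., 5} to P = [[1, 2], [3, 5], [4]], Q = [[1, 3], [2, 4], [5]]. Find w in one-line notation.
Reverse RSK: for i = n, n-1, ..., 1, locate i in Q, remove the corresponding corner cell from P, and reverse-bump its entry up through P; the value ejected from row 1 is w(i).

So w = 4 1 5 3 2.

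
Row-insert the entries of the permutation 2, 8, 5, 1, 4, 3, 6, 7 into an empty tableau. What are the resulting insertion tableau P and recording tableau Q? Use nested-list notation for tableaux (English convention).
Insert each entry of the permutation into P by Schensted row insertion, recording in Q the position of each new cell.

Insert 2: appended to row 1. P = [[2]].
Insert 8: appended to row 1. P = [[2, 8]].
Insert 5: 5 bumps 8 from row 1; 8 starts row 2. P = [[2, 5], [8]].
Insert 1: 1 bumps 2 from row 1; 2 bumps 8 from row 2; 8 starts row 3. P = [[1, 5], [2], [8]].
Insert 4: 4 bumps 5 from row 1; 5 appends to row 2. P = [[1, 4], [2, 5], [8]].
Insert 3: 3 bumps 4 from row 1; 4 bumps 5 from row 2; 5 bumps 8 from row 3; 8 starts row 4. P = [[1, 3], [2, 4], [5], [8]].
Insert 6: appended to row 1. P = [[1, 3, 6], [2, 4], [5], [8]].
Insert 7: appended to row 1. P = [[1, 3, 6, 7], [2, 4], [5], [8]].

So P = [[1, 3, 6, 7], [2, 4], [5], [8]], Q = [[1, 2, 7, 8], [3, 5], [4], [6]].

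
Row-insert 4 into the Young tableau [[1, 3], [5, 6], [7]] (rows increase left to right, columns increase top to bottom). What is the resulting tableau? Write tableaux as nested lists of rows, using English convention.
4 is larger than every entry of row 1, so it is appended to row 1. The new tableau is [[1, 3, 4], [5, 6], [7]].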